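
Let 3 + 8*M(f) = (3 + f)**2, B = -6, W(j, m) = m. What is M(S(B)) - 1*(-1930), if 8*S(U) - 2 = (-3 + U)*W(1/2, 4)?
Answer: 247017/128 ≈ 1929.8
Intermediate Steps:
S(U) = -5/4 + U/2 (S(U) = 1/4 + ((-3 + U)*4)/8 = 1/4 + (-12 + 4*U)/8 = 1/4 + (-3/2 + U/2) = -5/4 + U/2)
M(f) = -3/8 + (3 + f)**2/8
M(S(B)) - 1*(-1930) = (-3/8 + (3 + (-5/4 + (1/2)*(-6)))**2/8) - 1*(-1930) = (-3/8 + (3 + (-5/4 - 3))**2/8) + 1930 = (-3/8 + (3 - 17/4)**2/8) + 1930 = (-3/8 + (-5/4)**2/8) + 1930 = (-3/8 + (1/8)*(25/16)) + 1930 = (-3/8 + 25/128) + 1930 = -23/128 + 1930 = 247017/128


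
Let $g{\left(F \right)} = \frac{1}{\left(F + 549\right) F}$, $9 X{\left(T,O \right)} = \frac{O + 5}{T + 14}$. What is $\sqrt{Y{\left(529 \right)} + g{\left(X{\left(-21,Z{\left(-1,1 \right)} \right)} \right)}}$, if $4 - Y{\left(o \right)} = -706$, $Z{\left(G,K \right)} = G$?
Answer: $\frac{\sqrt{3396456984833}}{69166} \approx 26.645$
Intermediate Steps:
$Y{\left(o \right)} = 710$ ($Y{\left(o \right)} = 4 - -706 = 4 + 706 = 710$)
$X{\left(T,O \right)} = \frac{5 + O}{9 \left(14 + T\right)}$ ($X{\left(T,O \right)} = \frac{\left(O + 5\right) \frac{1}{T + 14}}{9} = \frac{\left(5 + O\right) \frac{1}{14 + T}}{9} = \frac{\frac{1}{14 + T} \left(5 + O\right)}{9} = \frac{5 + O}{9 \left(14 + T\right)}$)
$g{\left(F \right)} = \frac{1}{F \left(549 + F\right)}$ ($g{\left(F \right)} = \frac{1}{\left(549 + F\right) F} = \frac{1}{F \left(549 + F\right)}$)
$\sqrt{Y{\left(529 \right)} + g{\left(X{\left(-21,Z{\left(-1,1 \right)} \right)} \right)}} = \sqrt{710 + \frac{1}{\frac{5 - 1}{9 \left(14 - 21\right)} \left(549 + \frac{5 - 1}{9 \left(14 - 21\right)}\right)}} = \sqrt{710 + \frac{1}{\frac{1}{9} \frac{1}{-7} \cdot 4 \left(549 + \frac{1}{9} \frac{1}{-7} \cdot 4\right)}} = \sqrt{710 + \frac{1}{\frac{1}{9} \left(- \frac{1}{7}\right) 4 \left(549 + \frac{1}{9} \left(- \frac{1}{7}\right) 4\right)}} = \sqrt{710 + \frac{1}{\left(- \frac{4}{63}\right) \left(549 - \frac{4}{63}\right)}} = \sqrt{710 - \frac{63}{4 \cdot \frac{34583}{63}}} = \sqrt{710 - \frac{3969}{138332}} = \sqrt{\frac{98211751}{138332}} = \frac{\sqrt{3396456984833}}{69166}$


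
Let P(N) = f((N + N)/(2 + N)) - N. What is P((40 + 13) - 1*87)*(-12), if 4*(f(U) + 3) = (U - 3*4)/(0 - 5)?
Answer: -15117/40 ≈ -377.92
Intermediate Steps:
f(U) = -12/5 - U/20 (f(U) = -3 + ((U - 3*4)/(0 - 5))/4 = -3 + ((U - 12)/(-5))/4 = -3 + ((-12 + U)*(-1/5))/4 = -3 + (12/5 - U/5)/4 = -3 + (3/5 - U/20) = -12/5 - U/20)
P(N) = -12/5 - N - N/(10*(2 + N)) (P(N) = (-12/5 - (N + N)/(20*(2 + N))) - N = (-12/5 - 2*N/(20*(2 + N))) - N = (-12/5 - N/(10*(2 + N))) - N = -12/5 - N - N/(10*(2 + N)))
P((40 + 13) - 1*87)*(-12) = ((-48 - 45*((40 + 13) - 1*87) - 10*((40 + 13) - 1*87)**2)/(10*(2 + ((40 + 13) - 1*87))))*(-12) = ((-48 - 45*(53 - 87) - 10*(53 - 87)**2)/(10*(2 + (53 - 87))))*(-12) = ((-48 - 45*(-34) - 10*(-34)**2)/(10*(2 - 34)))*(-12) = ((1/10)*(-48 + 1530 - 10*1156)/(-32))*(-12) = ((1/10)*(-1/32)*(-48 + 1530 - 11560))*(-12) = ((1/10)*(-1/32)*(-10078))*(-12) = (5039/160)*(-12) = -15117/40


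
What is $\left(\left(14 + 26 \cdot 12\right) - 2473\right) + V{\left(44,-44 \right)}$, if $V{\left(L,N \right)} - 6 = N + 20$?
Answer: $-2165$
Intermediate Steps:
$V{\left(L,N \right)} = 26 + N$ ($V{\left(L,N \right)} = 6 + \left(N + 20\right) = 6 + \left(20 + N\right) = 26 + N$)
$\left(\left(14 + 26 \cdot 12\right) - 2473\right) + V{\left(44,-44 \right)} = \left(\left(14 + 26 \cdot 12\right) - 2473\right) + \left(26 - 44\right) = \left(\left(14 + 312\right) - 2473\right) - 18 = \left(326 - 2473\right) - 18 = -2147 - 18 = -2165$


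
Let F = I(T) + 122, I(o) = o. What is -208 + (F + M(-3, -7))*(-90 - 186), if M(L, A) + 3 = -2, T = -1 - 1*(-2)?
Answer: -32776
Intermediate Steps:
T = 1 (T = -1 + 2 = 1)
M(L, A) = -5 (M(L, A) = -3 - 2 = -5)
F = 123 (F = 1 + 122 = 123)
-208 + (F + M(-3, -7))*(-90 - 186) = -208 + (123 - 5)*(-90 - 186) = -208 + 118*(-276) = -208 - 32568 = -32776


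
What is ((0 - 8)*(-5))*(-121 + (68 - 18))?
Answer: -2840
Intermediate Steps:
((0 - 8)*(-5))*(-121 + (68 - 18)) = (-8*(-5))*(-121 + 50) = 40*(-71) = -2840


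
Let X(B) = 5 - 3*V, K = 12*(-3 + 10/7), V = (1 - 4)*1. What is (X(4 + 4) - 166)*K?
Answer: 20064/7 ≈ 2866.3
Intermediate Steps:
V = -3 (V = -3*1 = -3)
K = -132/7 (K = 12*(-3 + 10*(1/7)) = 12*(-3 + 10/7) = 12*(-11/7) = -132/7 ≈ -18.857)
X(B) = 14 (X(B) = 5 - 3*(-3) = 5 + 9 = 14)
(X(4 + 4) - 166)*K = (14 - 166)*(-132/7) = -152*(-132/7) = 20064/7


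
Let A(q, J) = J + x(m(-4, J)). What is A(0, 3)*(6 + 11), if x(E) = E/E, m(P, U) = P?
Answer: 68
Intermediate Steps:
x(E) = 1
A(q, J) = 1 + J (A(q, J) = J + 1 = 1 + J)
A(0, 3)*(6 + 11) = (1 + 3)*(6 + 11) = 4*17 = 68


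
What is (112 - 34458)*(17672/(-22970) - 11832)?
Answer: 4667599281176/11485 ≈ 4.0641e+8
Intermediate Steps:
(112 - 34458)*(17672/(-22970) - 11832) = -34346*(17672*(-1/22970) - 11832) = -34346*(-8836/11485 - 11832) = -34346*(-135899356/11485) = 4667599281176/11485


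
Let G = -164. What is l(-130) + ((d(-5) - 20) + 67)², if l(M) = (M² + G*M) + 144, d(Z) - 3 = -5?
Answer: 40389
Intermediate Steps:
d(Z) = -2 (d(Z) = 3 - 5 = -2)
l(M) = 144 + M² - 164*M (l(M) = (M² - 164*M) + 144 = 144 + M² - 164*M)
l(-130) + ((d(-5) - 20) + 67)² = (144 + (-130)² - 164*(-130)) + ((-2 - 20) + 67)² = (144 + 16900 + 21320) + (-22 + 67)² = 38364 + 45² = 38364 + 2025 = 40389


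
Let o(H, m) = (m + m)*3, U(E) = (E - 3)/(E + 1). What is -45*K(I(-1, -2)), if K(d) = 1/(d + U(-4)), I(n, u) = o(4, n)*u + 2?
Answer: -135/49 ≈ -2.7551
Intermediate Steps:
U(E) = (-3 + E)/(1 + E)
o(H, m) = 6*m (o(H, m) = (2*m)*3 = 6*m)
I(n, u) = 2 + 6*n*u (I(n, u) = (6*n)*u + 2 = 6*n*u + 2 = 2 + 6*n*u)
K(d) = 1/(7/3 + d) (K(d) = 1/(d + (-3 - 4)/(1 - 4)) = 1/(d - 7/(-3)) = 1/(d - ⅓*(-7)) = 1/(d + 7/3) = 1/(7/3 + d))
-45*K(I(-1, -2)) = -135/(7 + 3*(2 + 6*(-1)*(-2))) = -135/(7 + 3*(2 + 12)) = -135/(7 + 3*14) = -135/(7 + 42) = -135/49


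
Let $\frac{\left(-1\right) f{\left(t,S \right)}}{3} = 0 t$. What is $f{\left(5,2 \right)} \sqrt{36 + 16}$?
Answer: $0$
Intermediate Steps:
$f{\left(t,S \right)} = 0$ ($f{\left(t,S \right)} = - 3 \cdot 0 t = \left(-3\right) 0 = 0$)
$f{\left(5,2 \right)} \sqrt{36 + 16} = 0 \sqrt{36 + 16} = 0 \sqrt{52} = 0 \cdot 2 \sqrt{13} = 0$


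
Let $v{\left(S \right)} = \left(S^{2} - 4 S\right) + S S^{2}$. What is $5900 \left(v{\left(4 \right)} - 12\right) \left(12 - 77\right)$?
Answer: $-19942000$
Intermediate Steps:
$v{\left(S \right)} = S^{2} + S^{3} - 4 S$ ($v{\left(S \right)} = \left(S^{2} - 4 S\right) + S^{3} = S^{2} + S^{3} - 4 S$)
$5900 \left(v{\left(4 \right)} - 12\right) \left(12 - 77\right) = 5900 \left(4 \left(-4 + 4 + 4^{2}\right) - 12\right) \left(12 - 77\right) = 5900 \left(4 \left(-4 + 4 + 16\right) - 12\right) \left(-65\right) = 5900 \left(4 \cdot 16 - 12\right) \left(-65\right) = 5900 \left(64 - 12\right) \left(-65\right) = 5900 \cdot 52 \left(-65\right) = 5900 \left(-3380\right) = -19942000$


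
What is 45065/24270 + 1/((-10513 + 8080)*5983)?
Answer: 14577664717/7850880634 ≈ 1.8568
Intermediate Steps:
45065/24270 + 1/((-10513 + 8080)*5983) = 45065*(1/24270) + (1/5983)/(-2433) = 9013/4854 - 1/2433*1/5983 = 9013/4854 - 1/14556639 = 14577664717/7850880634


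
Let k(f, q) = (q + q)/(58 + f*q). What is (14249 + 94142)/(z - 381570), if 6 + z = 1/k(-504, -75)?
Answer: -8129325/28637129 ≈ -0.28387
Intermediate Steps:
k(f, q) = 2*q/(58 + f*q) (k(f, q) = (2*q)/(58 + f*q) = 2*q/(58 + f*q))
z = -19379/75 (z = -6 + 1/(2*(-75)/(58 - 504*(-75))) = -6 + 1/(2*(-75)/(58 + 37800)) = -6 + 1/(2*(-75)/37858) = -6 + 1/(2*(-75)*(1/37858)) = -6 + 1/(-75/18929) = -6 - 18929/75 = -19379/75 ≈ -258.39)
(14249 + 94142)/(z - 381570) = (14249 + 94142)/(-19379/75 - 381570) = 108391/(-28637129/75) = 108391*(-75/28637129) = -8129325/28637129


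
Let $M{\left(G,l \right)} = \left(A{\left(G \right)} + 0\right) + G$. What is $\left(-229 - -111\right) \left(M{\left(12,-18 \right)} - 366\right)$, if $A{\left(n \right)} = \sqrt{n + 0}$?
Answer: $41772 - 236 \sqrt{3} \approx 41363.0$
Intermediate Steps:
$A{\left(n \right)} = \sqrt{n}$
$M{\left(G,l \right)} = G + \sqrt{G}$ ($M{\left(G,l \right)} = \left(\sqrt{G} + 0\right) + G = \sqrt{G} + G = G + \sqrt{G}$)
$\left(-229 - -111\right) \left(M{\left(12,-18 \right)} - 366\right) = \left(-229 - -111\right) \left(\left(12 + \sqrt{12}\right) - 366\right) = \left(-229 + 111\right) \left(\left(12 + 2 \sqrt{3}\right) - 366\right) = - 118 \left(-354 + 2 \sqrt{3}\right) = 41772 - 236 \sqrt{3}$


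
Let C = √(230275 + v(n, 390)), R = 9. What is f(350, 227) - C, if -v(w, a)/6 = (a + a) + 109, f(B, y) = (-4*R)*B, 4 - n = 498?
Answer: -12600 - √224941 ≈ -13074.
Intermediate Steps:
n = -494 (n = 4 - 1*498 = 4 - 498 = -494)
f(B, y) = -36*B (f(B, y) = (-4*9)*B = -36*B)
v(w, a) = -654 - 12*a (v(w, a) = -6*((a + a) + 109) = -6*(2*a + 109) = -6*(109 + 2*a) = -654 - 12*a)
C = √224941 (C = √(230275 + (-654 - 12*390)) = √(230275 + (-654 - 4680)) = √(230275 - 5334) = √224941 ≈ 474.28)
f(350, 227) - C = -36*350 - √224941 = -12600 - √224941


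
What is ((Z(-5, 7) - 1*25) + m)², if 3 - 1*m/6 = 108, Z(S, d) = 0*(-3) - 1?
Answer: 430336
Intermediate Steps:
Z(S, d) = -1 (Z(S, d) = 0 - 1 = -1)
m = -630 (m = 18 - 6*108 = 18 - 648 = -630)
((Z(-5, 7) - 1*25) + m)² = ((-1 - 1*25) - 630)² = ((-1 - 25) - 630)² = (-26 - 630)² = (-656)² = 430336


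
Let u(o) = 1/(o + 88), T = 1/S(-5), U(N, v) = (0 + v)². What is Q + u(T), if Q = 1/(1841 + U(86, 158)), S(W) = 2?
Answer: 17929/1581495 ≈ 0.011337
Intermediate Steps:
U(N, v) = v²
T = ½ (T = 1/2 = ½ ≈ 0.50000)
u(o) = 1/(88 + o)
Q = 1/26805 (Q = 1/(1841 + 158²) = 1/(1841 + 24964) = 1/26805 ≈ 3.7306e-5)
Q + u(T) = 1/26805 + 1/(88 + ½) = 1/26805 + 1/(177/2) = 1/26805 + 2/177 = 17929/1581495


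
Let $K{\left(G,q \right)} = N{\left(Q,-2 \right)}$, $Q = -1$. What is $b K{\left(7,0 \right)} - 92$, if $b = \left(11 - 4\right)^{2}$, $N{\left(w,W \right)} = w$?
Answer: $-141$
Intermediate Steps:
$K{\left(G,q \right)} = -1$
$b = 49$ ($b = 7^{2} = 49$)
$b K{\left(7,0 \right)} - 92 = 49 \left(-1\right) - 92 = -49 - 92 = -141$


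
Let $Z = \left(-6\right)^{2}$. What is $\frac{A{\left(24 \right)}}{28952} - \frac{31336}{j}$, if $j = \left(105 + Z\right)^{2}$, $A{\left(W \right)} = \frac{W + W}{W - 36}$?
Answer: $- \frac{4826167}{3061674} \approx -1.5763$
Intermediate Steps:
$Z = 36$
$A{\left(W \right)} = \frac{2 W}{-36 + W}$
$j = 19881$ ($j = \left(105 + 36\right)^{2} = 141^{2} = 19881$)
$\frac{A{\left(24 \right)}}{28952} - \frac{31336}{j} = \frac{2 \cdot 24 \frac{1}{-36 + 24}}{28952} - \frac{31336}{19881} = 2 \cdot 24 \frac{1}{-12} \cdot \frac{1}{28952} - \frac{31336}{19881} = 2 \cdot 24 \left(- \frac{1}{12}\right) \frac{1}{28952} - \frac{31336}{19881} = \left(-4\right) \frac{1}{28952} - \frac{31336}{19881} = - \frac{1}{7238} - \frac{31336}{19881} = - \frac{4826167}{3061674}$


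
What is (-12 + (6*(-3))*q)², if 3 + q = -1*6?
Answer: 22500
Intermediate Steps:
q = -9 (q = -3 - 1*6 = -3 - 6 = -9)
(-12 + (6*(-3))*q)² = (-12 + (6*(-3))*(-9))² = (-12 - 18*(-9))² = (-12 + 162)² = 150² = 22500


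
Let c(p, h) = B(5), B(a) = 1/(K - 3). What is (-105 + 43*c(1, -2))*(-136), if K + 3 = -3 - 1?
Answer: 74324/5 ≈ 14865.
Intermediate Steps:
K = -7 (K = -3 + (-3 - 1) = -3 - 4 = -7)
B(a) = -⅒ (B(a) = 1/(-7 - 3) = 1/(-10) = -⅒)
c(p, h) = -⅒
(-105 + 43*c(1, -2))*(-136) = (-105 + 43*(-⅒))*(-136) = (-105 - 43/10)*(-136) = -1093/10*(-136) = 74324/5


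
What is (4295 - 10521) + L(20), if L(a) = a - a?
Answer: -6226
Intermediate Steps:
L(a) = 0
(4295 - 10521) + L(20) = (4295 - 10521) + 0 = -6226 + 0 = -6226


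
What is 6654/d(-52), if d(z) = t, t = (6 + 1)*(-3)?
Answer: -2218/7 ≈ -316.86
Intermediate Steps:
t = -21 (t = 7*(-3) = -21)
d(z) = -21
6654/d(-52) = 6654/(-21) = 6654*(-1/21) = -2218/7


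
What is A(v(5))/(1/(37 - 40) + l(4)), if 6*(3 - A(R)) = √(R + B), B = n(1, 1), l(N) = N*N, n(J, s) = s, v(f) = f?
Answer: 9/47 - √6/94 ≈ 0.16543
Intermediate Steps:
l(N) = N²
B = 1
A(R) = 3 - √(1 + R)/6 (A(R) = 3 - √(R + 1)/6 = 3 - √(1 + R)/6)
A(v(5))/(1/(37 - 40) + l(4)) = (3 - √(1 + 5)/6)/(1/(37 - 40) + 4²) = (3 - √6/6)/(1/(-3) + 16) = (3 - √6/6)/(-⅓ + 16) = (3 - √6/6)/(47/3) = (3 - √6/6)*(3/47) = 9/47 - √6/94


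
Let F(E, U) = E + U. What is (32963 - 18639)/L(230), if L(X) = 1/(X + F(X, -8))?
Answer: 6474448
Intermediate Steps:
L(X) = 1/(-8 + 2*X) (L(X) = 1/(X + (X - 8)) = 1/(X + (-8 + X)) = 1/(-8 + 2*X))
(32963 - 18639)/L(230) = (32963 - 18639)/((1/(2*(-4 + 230)))) = 14324/(((½)/226)) = 14324/(((½)*(1/226))) = 14324/(1/452) = 14324*452 = 6474448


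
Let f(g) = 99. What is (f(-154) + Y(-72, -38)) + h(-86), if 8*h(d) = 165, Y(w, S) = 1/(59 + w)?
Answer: 12433/104 ≈ 119.55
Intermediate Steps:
h(d) = 165/8 (h(d) = (⅛)*165 = 165/8)
(f(-154) + Y(-72, -38)) + h(-86) = (99 + 1/(59 - 72)) + 165/8 = (99 + 1/(-13)) + 165/8 = (99 - 1/13) + 165/8 = 1286/13 + 165/8 = 12433/104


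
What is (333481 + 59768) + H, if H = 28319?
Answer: 421568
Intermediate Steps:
(333481 + 59768) + H = (333481 + 59768) + 28319 = 393249 + 28319 = 421568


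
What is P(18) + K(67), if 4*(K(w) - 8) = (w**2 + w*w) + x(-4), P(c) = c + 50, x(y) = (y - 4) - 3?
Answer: 9271/4 ≈ 2317.8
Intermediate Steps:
x(y) = -7 + y (x(y) = (-4 + y) - 3 = -7 + y)
P(c) = 50 + c
K(w) = 21/4 + w**2/2 (K(w) = 8 + ((w**2 + w*w) + (-7 - 4))/4 = 8 + ((w**2 + w**2) - 11)/4 = 8 + (2*w**2 - 11)/4 = 8 + (-11 + 2*w**2)/4 = 8 + (-11/4 + w**2/2) = 21/4 + w**2/2)
P(18) + K(67) = (50 + 18) + (21/4 + (1/2)*67**2) = 68 + (21/4 + (1/2)*4489) = 68 + (21/4 + 4489/2) = 68 + 8999/4 = 9271/4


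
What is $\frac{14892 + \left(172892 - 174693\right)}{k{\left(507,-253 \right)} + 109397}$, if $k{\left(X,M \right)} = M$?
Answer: $\frac{13091}{109144} \approx 0.11994$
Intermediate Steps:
$\frac{14892 + \left(172892 - 174693\right)}{k{\left(507,-253 \right)} + 109397} = \frac{14892 + \left(172892 - 174693\right)}{-253 + 109397} = \frac{14892 - 1801}{109144} = 13091 \cdot \frac{1}{109144} = \frac{13091}{109144}$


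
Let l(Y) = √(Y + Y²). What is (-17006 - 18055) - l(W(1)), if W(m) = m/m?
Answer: -35061 - √2 ≈ -35062.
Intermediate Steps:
W(m) = 1
(-17006 - 18055) - l(W(1)) = (-17006 - 18055) - √(1*(1 + 1)) = -35061 - √(1*2) = -35061 - √2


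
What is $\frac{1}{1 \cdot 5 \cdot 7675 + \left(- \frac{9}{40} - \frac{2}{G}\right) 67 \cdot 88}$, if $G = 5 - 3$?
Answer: $\frac{5}{155762} \approx 3.21 \cdot 10^{-5}$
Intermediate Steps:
$G = 2$ ($G = 5 - 3 = 2$)
$\frac{1}{1 \cdot 5 \cdot 7675 + \left(- \frac{9}{40} - \frac{2}{G}\right) 67 \cdot 88} = \frac{1}{1 \cdot 5 \cdot 7675 + \left(- \frac{9}{40} - \frac{2}{2}\right) 67 \cdot 88} = \frac{1}{5 \cdot 7675 + \left(\left(-9\right) \frac{1}{40} - 1\right) 67 \cdot 88} = \frac{1}{38375 + \left(- \frac{9}{40} - 1\right) 67 \cdot 88} = \frac{1}{38375 + \left(- \frac{49}{40}\right) 67 \cdot 88} = \frac{1}{38375 - \frac{36113}{5}} = \frac{1}{\frac{155762}{5}} = \frac{5}{155762}$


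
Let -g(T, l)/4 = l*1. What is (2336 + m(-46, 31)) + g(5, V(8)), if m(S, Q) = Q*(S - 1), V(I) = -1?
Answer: 883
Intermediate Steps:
m(S, Q) = Q*(-1 + S)
g(T, l) = -4*l
(2336 + m(-46, 31)) + g(5, V(8)) = (2336 + 31*(-1 - 46)) - 4*(-1) = (2336 + 31*(-47)) + 4 = (2336 - 1457) + 4 = 879 + 4 = 883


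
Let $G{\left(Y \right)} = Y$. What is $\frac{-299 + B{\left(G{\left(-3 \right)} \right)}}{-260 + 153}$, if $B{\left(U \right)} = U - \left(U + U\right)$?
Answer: $\frac{296}{107} \approx 2.7664$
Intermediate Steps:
$B{\left(U \right)} = - U$ ($B{\left(U \right)} = U - 2 U = - U$)
$\frac{-299 + B{\left(G{\left(-3 \right)} \right)}}{-260 + 153} = \frac{-299 - -3}{-260 + 153} = \frac{-299 + 3}{-107} = \left(-296\right) \left(- \frac{1}{107}\right) = \frac{296}{107}$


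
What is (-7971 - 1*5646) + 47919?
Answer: 34302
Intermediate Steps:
(-7971 - 1*5646) + 47919 = (-7971 - 5646) + 47919 = -13617 + 47919 = 34302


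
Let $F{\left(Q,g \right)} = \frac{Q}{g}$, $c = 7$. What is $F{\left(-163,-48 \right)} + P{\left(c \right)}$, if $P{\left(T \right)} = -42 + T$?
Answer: $- \frac{1517}{48} \approx -31.604$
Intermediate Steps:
$F{\left(-163,-48 \right)} + P{\left(c \right)} = - \frac{163}{-48} + \left(-42 + 7\right) = \left(-163\right) \left(- \frac{1}{48}\right) - 35 = \frac{163}{48} - 35 = - \frac{1517}{48}$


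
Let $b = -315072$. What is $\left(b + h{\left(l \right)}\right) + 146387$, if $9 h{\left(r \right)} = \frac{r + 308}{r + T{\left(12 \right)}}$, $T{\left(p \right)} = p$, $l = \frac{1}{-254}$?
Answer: $- \frac{1541923508}{9141} \approx -1.6868 \cdot 10^{5}$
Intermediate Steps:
$l = - \frac{1}{254} \approx -0.003937$
$h{\left(r \right)} = \frac{308 + r}{9 \left(12 + r\right)}$ ($h{\left(r \right)} = \frac{\left(r + 308\right) \frac{1}{r + 12}}{9} = \frac{\left(308 + r\right) \frac{1}{12 + r}}{9} = \frac{\frac{1}{12 + r} \left(308 + r\right)}{9} = \frac{308 + r}{9 \left(12 + r\right)}$)
$\left(b + h{\left(l \right)}\right) + 146387 = \left(-315072 + \frac{308 - \frac{1}{254}}{9 \left(12 - \frac{1}{254}\right)}\right) + 146387 = \left(-315072 + \frac{1}{9} \frac{1}{\frac{3047}{254}} \cdot \frac{78231}{254}\right) + 146387 = \left(-315072 + \frac{1}{9} \cdot \frac{254}{3047} \cdot \frac{78231}{254}\right) + 146387 = \left(-315072 + \frac{26077}{9141}\right) + 146387 = - \frac{2880047075}{9141} + 146387 = - \frac{1541923508}{9141}$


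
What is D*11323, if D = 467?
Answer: 5287841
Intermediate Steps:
D*11323 = 467*11323 = 5287841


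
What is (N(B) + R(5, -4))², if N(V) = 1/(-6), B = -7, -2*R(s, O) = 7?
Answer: 121/9 ≈ 13.444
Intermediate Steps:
R(s, O) = -7/2 (R(s, O) = -½*7 = -7/2)
N(V) = -⅙
(N(B) + R(5, -4))² = (-⅙ - 7/2)² = (-11/3)² = 121/9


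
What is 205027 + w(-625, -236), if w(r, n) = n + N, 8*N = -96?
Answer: 204779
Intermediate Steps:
N = -12 (N = (⅛)*(-96) = -12)
w(r, n) = -12 + n (w(r, n) = n - 12 = -12 + n)
205027 + w(-625, -236) = 205027 + (-12 - 236) = 205027 - 248 = 204779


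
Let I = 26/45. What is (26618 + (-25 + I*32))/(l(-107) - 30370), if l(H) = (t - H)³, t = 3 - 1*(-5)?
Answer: 1197517/67072725 ≈ 0.017854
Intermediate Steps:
t = 8 (t = 3 + 5 = 8)
I = 26/45 (I = 26*(1/45) = 26/45 ≈ 0.57778)
l(H) = (8 - H)³
(26618 + (-25 + I*32))/(l(-107) - 30370) = (26618 + (-25 + (26/45)*32))/(-(-8 - 107)³ - 30370) = (26618 + (-25 + 832/45))/(-1*(-115)³ - 30370) = (26618 - 293/45)/(-1*(-1520875) - 30370) = 1197517/(45*(1520875 - 30370)) = (1197517/45)/1490505 = (1197517/45)*(1/1490505) = 1197517/67072725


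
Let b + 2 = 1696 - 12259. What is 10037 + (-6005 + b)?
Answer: -6533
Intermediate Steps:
b = -10565 (b = -2 + (1696 - 12259) = -2 - 10563 = -10565)
10037 + (-6005 + b) = 10037 + (-6005 - 10565) = 10037 - 16570 = -6533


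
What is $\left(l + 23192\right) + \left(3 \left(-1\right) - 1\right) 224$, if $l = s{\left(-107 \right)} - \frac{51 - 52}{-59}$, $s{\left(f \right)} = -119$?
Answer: $\frac{1308442}{59} \approx 22177.0$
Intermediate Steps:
$l = - \frac{7022}{59}$ ($l = -119 - \frac{51 - 52}{-59} = -119 - \left(-1\right) \left(- \frac{1}{59}\right) = -119 - \frac{1}{59} = - \frac{7022}{59} \approx -119.02$)
$\left(l + 23192\right) + \left(3 \left(-1\right) - 1\right) 224 = \left(- \frac{7022}{59} + 23192\right) + \left(3 \left(-1\right) - 1\right) 224 = \frac{1361306}{59} + \left(-3 - 1\right) 224 = \frac{1361306}{59} - 896 = \frac{1308442}{59}$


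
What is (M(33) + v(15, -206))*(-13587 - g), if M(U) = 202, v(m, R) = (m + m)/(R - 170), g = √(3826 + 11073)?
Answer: -515776107/188 - 37961*√14899/188 ≈ -2.7681e+6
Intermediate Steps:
g = √14899 ≈ 122.06
v(m, R) = 2*m/(-170 + R) (v(m, R) = (2*m)/(-170 + R) = 2*m/(-170 + R))
(M(33) + v(15, -206))*(-13587 - g) = (202 + 2*15/(-170 - 206))*(-13587 - √14899) = (202 + 2*15/(-376))*(-13587 - √14899) = (202 + 2*15*(-1/376))*(-13587 - √14899) = (202 - 15/188)*(-13587 - √14899) = 37961*(-13587 - √14899)/188 = -515776107/188 - 37961*√14899/188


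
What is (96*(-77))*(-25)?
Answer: 184800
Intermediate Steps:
(96*(-77))*(-25) = -7392*(-25) = 184800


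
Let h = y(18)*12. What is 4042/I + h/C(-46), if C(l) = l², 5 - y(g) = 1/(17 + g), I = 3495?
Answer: 15332404/12941985 ≈ 1.1847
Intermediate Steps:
y(g) = 5 - 1/(17 + g)
h = 2088/35 (h = ((84 + 5*18)/(17 + 18))*12 = ((84 + 90)/35)*12 = ((1/35)*174)*12 = (174/35)*12 = 2088/35 ≈ 59.657)
4042/I + h/C(-46) = 4042/3495 + 2088/(35*((-46)²)) = 4042*(1/3495) + (2088/35)/2116 = 4042/3495 + (2088/35)*(1/2116) = 4042/3495 + 522/18515 = 15332404/12941985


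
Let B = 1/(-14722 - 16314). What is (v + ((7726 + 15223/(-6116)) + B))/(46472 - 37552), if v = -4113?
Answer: 85666672093/211645036240 ≈ 0.40477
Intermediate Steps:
B = -1/31036 (B = 1/(-31036) = -1/31036 ≈ -3.2221e-5)
(v + ((7726 + 15223/(-6116)) + B))/(46472 - 37552) = (-4113 + ((7726 + 15223/(-6116)) - 1/31036))/(46472 - 37552) = (-4113 + ((7726 + 15223*(-1/6116)) - 1/31036))/8920 = (-4113 + ((7726 - 15223/6116) - 1/31036))*(1/8920) = (-4113 + (47236993/6116 - 1/31036))*(1/8920) = (-4113 + 183255913579/23727022)*(1/8920) = (85666672093/23727022)*(1/8920) = 85666672093/211645036240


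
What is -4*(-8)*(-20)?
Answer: -640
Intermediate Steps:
-4*(-8)*(-20) = 32*(-20) = -640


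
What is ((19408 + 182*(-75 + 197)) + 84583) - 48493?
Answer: 77702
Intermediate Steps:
((19408 + 182*(-75 + 197)) + 84583) - 48493 = ((19408 + 182*122) + 84583) - 48493 = ((19408 + 22204) + 84583) - 48493 = (41612 + 84583) - 48493 = 126195 - 48493 = 77702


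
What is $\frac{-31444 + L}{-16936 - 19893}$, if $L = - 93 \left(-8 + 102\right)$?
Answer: $\frac{40186}{36829} \approx 1.0912$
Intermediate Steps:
$L = -8742$ ($L = \left(-93\right) 94 = -8742$)
$\frac{-31444 + L}{-16936 - 19893} = \frac{-31444 - 8742}{-16936 - 19893} = - \frac{40186}{-36829} = \left(-40186\right) \left(- \frac{1}{36829}\right) = \frac{40186}{36829}$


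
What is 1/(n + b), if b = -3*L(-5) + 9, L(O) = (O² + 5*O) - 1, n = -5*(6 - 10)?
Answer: 1/32 ≈ 0.031250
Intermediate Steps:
n = 20 (n = -5*(-4) = 20)
L(O) = -1 + O² + 5*O
b = 12 (b = -3*(-1 + (-5)² + 5*(-5)) + 9 = -3*(-1 + 25 - 25) + 9 = -3*(-1) + 9 = 3 + 9 = 12)
1/(n + b) = 1/(20 + 12) = 1/32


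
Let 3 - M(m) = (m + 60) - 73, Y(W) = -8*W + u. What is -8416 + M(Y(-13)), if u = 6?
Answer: -8510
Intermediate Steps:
Y(W) = 6 - 8*W (Y(W) = -8*W + 6 = 6 - 8*W)
M(m) = 16 - m (M(m) = 3 - ((m + 60) - 73) = 3 - ((60 + m) - 73) = 3 - (-13 + m) = 3 + (13 - m) = 16 - m)
-8416 + M(Y(-13)) = -8416 + (16 - (6 - 8*(-13))) = -8416 + (16 - (6 + 104)) = -8416 + (16 - 1*110) = -8416 + (16 - 110) = -8416 - 94 = -8510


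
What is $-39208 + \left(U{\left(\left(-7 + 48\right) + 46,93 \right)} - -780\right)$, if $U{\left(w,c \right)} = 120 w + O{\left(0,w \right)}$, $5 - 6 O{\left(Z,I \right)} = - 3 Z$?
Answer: $- \frac{167923}{6} \approx -27987.0$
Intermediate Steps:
$O{\left(Z,I \right)} = \frac{5}{6} + \frac{Z}{2}$ ($O{\left(Z,I \right)} = \frac{5}{6} - \frac{\left(-3\right) Z}{6} = \frac{5}{6} + \frac{Z}{2}$)
$U{\left(w,c \right)} = \frac{5}{6} + 120 w$ ($U{\left(w,c \right)} = 120 w + \left(\frac{5}{6} + \frac{1}{2} \cdot 0\right) = 120 w + \left(\frac{5}{6} + 0\right) = 120 w + \frac{5}{6} = \frac{5}{6} + 120 w$)
$-39208 + \left(U{\left(\left(-7 + 48\right) + 46,93 \right)} - -780\right) = -39208 - \left(- \frac{4685}{6} - 120 \left(\left(-7 + 48\right) + 46\right)\right) = -39208 + \left(\left(\frac{5}{6} + 120 \left(41 + 46\right)\right) + 780\right) = -39208 + \left(\left(\frac{5}{6} + 120 \cdot 87\right) + 780\right) = -39208 + \left(\left(\frac{5}{6} + 10440\right) + 780\right) = -39208 + \left(\frac{62645}{6} + 780\right) = -39208 + \frac{67325}{6} = - \frac{167923}{6}$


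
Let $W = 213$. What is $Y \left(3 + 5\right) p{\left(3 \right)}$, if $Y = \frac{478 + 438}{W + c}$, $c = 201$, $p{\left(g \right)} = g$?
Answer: $\frac{3664}{69} \approx 53.101$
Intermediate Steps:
$Y = \frac{458}{207}$ ($Y = \frac{478 + 438}{213 + 201} = \frac{916}{414} = 916 \cdot \frac{1}{414} = \frac{458}{207} \approx 2.2126$)
$Y \left(3 + 5\right) p{\left(3 \right)} = \frac{458 \left(3 + 5\right) 3}{207} = \frac{458 \cdot 8 \cdot 3}{207} = \frac{458}{207} \cdot 24 = \frac{3664}{69}$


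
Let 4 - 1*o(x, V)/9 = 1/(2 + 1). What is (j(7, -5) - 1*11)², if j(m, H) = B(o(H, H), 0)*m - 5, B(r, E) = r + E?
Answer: 46225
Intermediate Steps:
o(x, V) = 33 (o(x, V) = 36 - 9/(2 + 1) = 36 - 9/3 = 36 - 9*⅓ = 36 - 3 = 33)
B(r, E) = E + r
j(m, H) = -5 + 33*m (j(m, H) = (0 + 33)*m - 5 = 33*m - 5 = -5 + 33*m)
(j(7, -5) - 1*11)² = ((-5 + 33*7) - 1*11)² = ((-5 + 231) - 11)² = (226 - 11)² = 215² = 46225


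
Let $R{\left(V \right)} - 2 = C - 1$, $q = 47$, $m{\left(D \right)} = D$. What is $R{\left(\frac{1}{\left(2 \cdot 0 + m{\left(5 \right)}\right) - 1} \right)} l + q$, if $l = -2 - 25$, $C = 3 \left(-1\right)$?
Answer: $101$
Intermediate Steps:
$C = -3$
$l = -27$ ($l = -2 - 25 = -27$)
$R{\left(V \right)} = -2$ ($R{\left(V \right)} = 2 - 4 = -2$)
$R{\left(\frac{1}{\left(2 \cdot 0 + m{\left(5 \right)}\right) - 1} \right)} l + q = \left(-2\right) \left(-27\right) + 47 = 54 + 47 = 101$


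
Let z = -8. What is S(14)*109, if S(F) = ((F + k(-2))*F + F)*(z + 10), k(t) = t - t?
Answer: 45780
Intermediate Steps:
k(t) = 0
S(F) = 2*F + 2*F² (S(F) = ((F + 0)*F + F)*(-8 + 10) = (F*F + F)*2 = (F² + F)*2 = (F + F²)*2 = 2*F + 2*F²)
S(14)*109 = (2*14*(1 + 14))*109 = (2*14*15)*109 = 420*109 = 45780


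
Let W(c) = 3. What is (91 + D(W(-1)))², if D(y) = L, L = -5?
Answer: 7396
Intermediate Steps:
D(y) = -5
(91 + D(W(-1)))² = (91 - 5)² = 86² = 7396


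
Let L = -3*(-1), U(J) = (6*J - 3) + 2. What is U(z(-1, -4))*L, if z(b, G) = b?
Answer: -21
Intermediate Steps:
U(J) = -1 + 6*J (U(J) = (-3 + 6*J) + 2 = -1 + 6*J)
L = 3
U(z(-1, -4))*L = (-1 + 6*(-1))*3 = (-1 - 6)*3 = -7*3 = -21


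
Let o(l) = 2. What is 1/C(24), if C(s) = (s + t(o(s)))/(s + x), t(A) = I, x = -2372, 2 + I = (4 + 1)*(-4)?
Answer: -1174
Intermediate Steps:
I = -22 (I = -2 + (4 + 1)*(-4) = -2 + 5*(-4) = -2 - 20 = -22)
t(A) = -22
C(s) = (-22 + s)/(-2372 + s) (C(s) = (s - 22)/(s - 2372) = (-22 + s)/(-2372 + s))
1/C(24) = 1/((-22 + 24)/(-2372 + 24)) = 1/(2/(-2348)) = 1/(-1/2348*2) = 1/(-1/1174) = -1174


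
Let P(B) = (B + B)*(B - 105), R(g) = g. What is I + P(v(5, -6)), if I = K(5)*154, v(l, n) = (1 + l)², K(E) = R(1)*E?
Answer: -4198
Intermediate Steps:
K(E) = E (K(E) = 1*E = E)
P(B) = 2*B*(-105 + B) (P(B) = (2*B)*(-105 + B) = 2*B*(-105 + B))
I = 770 (I = 5*154 = 770)
I + P(v(5, -6)) = 770 + 2*(1 + 5)²*(-105 + (1 + 5)²) = 770 + 2*6²*(-105 + 6²) = 770 + 2*36*(-105 + 36) = 770 + 2*36*(-69) = 770 - 4968 = -4198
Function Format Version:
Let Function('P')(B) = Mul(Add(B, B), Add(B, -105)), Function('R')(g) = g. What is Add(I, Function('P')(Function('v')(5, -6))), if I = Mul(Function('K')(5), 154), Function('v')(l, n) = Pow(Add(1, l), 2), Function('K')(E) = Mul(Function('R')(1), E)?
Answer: -4198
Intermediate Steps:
Function('K')(E) = E (Function('K')(E) = Mul(1, E) = E)
Function('P')(B) = Mul(2, B, Add(-105, B)) (Function('P')(B) = Mul(Mul(2, B), Add(-105, B)) = Mul(2, B, Add(-105, B)))
I = 770 (I = Mul(5, 154) = 770)
Add(I, Function('P')(Function('v')(5, -6))) = Add(770, Mul(2, Pow(Add(1, 5), 2), Add(-105, Pow(Add(1, 5), 2)))) = Add(770, Mul(2, Pow(6, 2), Add(-105, Pow(6, 2)))) = Add(770, Mul(2, 36, Add(-105, 36))) = Add(770, Mul(2, 36, -69)) = Add(770, -4968) = -4198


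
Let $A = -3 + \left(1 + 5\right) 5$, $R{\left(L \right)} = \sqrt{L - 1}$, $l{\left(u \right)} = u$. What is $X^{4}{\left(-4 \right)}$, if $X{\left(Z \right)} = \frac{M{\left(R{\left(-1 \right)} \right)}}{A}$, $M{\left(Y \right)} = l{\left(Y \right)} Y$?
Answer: $\frac{16}{531441} \approx 3.0107 \cdot 10^{-5}$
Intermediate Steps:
$R{\left(L \right)} = \sqrt{-1 + L}$
$M{\left(Y \right)} = Y^{2}$ ($M{\left(Y \right)} = Y Y = Y^{2}$)
$A = 27$ ($A = -3 + 6 \cdot 5 = -3 + 30 = 27$)
$X{\left(Z \right)} = - \frac{2}{27}$ ($X{\left(Z \right)} = \frac{\left(\sqrt{-1 - 1}\right)^{2}}{27} = \left(\sqrt{-2}\right)^{2} \cdot \frac{1}{27} = \left(i \sqrt{2}\right)^{2} \cdot \frac{1}{27} = \left(-2\right) \frac{1}{27} = - \frac{2}{27}$)
$X^{4}{\left(-4 \right)} = \left(- \frac{2}{27}\right)^{4} = \frac{16}{531441}$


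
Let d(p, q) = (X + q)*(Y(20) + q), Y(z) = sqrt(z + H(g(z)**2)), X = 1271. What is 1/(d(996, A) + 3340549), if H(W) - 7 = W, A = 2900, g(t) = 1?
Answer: 2205207/34040495800979 - 8342*sqrt(7)/238283470606853 ≈ 6.4689e-8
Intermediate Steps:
H(W) = 7 + W
Y(z) = sqrt(8 + z) (Y(z) = sqrt(z + (7 + 1**2)) = sqrt(z + (7 + 1)) = sqrt(z + 8) = sqrt(8 + z))
d(p, q) = (1271 + q)*(q + 2*sqrt(7)) (d(p, q) = (1271 + q)*(sqrt(8 + 20) + q) = (1271 + q)*(sqrt(28) + q) = (1271 + q)*(2*sqrt(7) + q) = (1271 + q)*(q + 2*sqrt(7)))
1/(d(996, A) + 3340549) = 1/((2900**2 + 1271*2900 + 2542*sqrt(7) + 2*2900*sqrt(7)) + 3340549) = 1/((8410000 + 3685900 + 2542*sqrt(7) + 5800*sqrt(7)) + 3340549) = 1/((12095900 + 8342*sqrt(7)) + 3340549) = 1/(15436449 + 8342*sqrt(7))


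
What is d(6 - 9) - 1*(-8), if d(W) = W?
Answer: 5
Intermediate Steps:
d(6 - 9) - 1*(-8) = (6 - 9) - 1*(-8) = -3 + 8 = 5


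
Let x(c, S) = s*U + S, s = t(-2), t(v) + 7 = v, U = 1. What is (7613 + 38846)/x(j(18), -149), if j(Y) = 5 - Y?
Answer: -46459/158 ≈ -294.04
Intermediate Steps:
t(v) = -7 + v
s = -9 (s = -7 - 2 = -9)
x(c, S) = -9 + S (x(c, S) = -9*1 + S = -9 + S)
(7613 + 38846)/x(j(18), -149) = (7613 + 38846)/(-9 - 149) = 46459/(-158) = 46459*(-1/158) = -46459/158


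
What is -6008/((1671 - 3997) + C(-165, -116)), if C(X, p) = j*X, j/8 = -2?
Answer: -3004/157 ≈ -19.134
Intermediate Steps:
j = -16 (j = 8*(-2) = -16)
C(X, p) = -16*X
-6008/((1671 - 3997) + C(-165, -116)) = -6008/((1671 - 3997) - 16*(-165)) = -6008/(-2326 + 2640) = -6008/314 = -6008*1/314 = -3004/157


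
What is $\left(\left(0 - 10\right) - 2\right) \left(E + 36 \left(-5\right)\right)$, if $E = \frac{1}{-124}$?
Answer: $\frac{66963}{31} \approx 2160.1$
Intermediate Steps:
$E = - \frac{1}{124} \approx -0.0080645$
$\left(\left(0 - 10\right) - 2\right) \left(E + 36 \left(-5\right)\right) = \left(\left(0 - 10\right) - 2\right) \left(- \frac{1}{124} + 36 \left(-5\right)\right) = \left(-10 - 2\right) \left(- \frac{1}{124} - 180\right) = \left(-12\right) \left(- \frac{22321}{124}\right) = \frac{66963}{31}$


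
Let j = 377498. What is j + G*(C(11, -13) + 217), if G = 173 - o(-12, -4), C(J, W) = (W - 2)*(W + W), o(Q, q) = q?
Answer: 484937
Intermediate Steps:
C(J, W) = 2*W*(-2 + W) (C(J, W) = (-2 + W)*(2*W) = 2*W*(-2 + W))
G = 177 (G = 173 - 1*(-4) = 173 + 4 = 177)
j + G*(C(11, -13) + 217) = 377498 + 177*(2*(-13)*(-2 - 13) + 217) = 377498 + 177*(2*(-13)*(-15) + 217) = 377498 + 177*(390 + 217) = 377498 + 177*607 = 377498 + 107439 = 484937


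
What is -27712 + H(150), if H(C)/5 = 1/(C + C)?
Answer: -1662719/60 ≈ -27712.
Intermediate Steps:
H(C) = 5/(2*C) (H(C) = 5/(C + C) = 5/((2*C)) = 5*(1/(2*C)) = 5/(2*C))
-27712 + H(150) = -27712 + (5/2)/150 = -27712 + (5/2)*(1/150) = -27712 + 1/60 = -1662719/60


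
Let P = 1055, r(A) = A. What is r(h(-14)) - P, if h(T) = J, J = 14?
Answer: -1041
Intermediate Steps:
h(T) = 14
r(h(-14)) - P = 14 - 1*1055 = 14 - 1055 = -1041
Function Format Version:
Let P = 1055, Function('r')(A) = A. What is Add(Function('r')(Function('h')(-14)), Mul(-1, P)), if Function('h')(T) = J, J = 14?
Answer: -1041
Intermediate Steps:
Function('h')(T) = 14
Add(Function('r')(Function('h')(-14)), Mul(-1, P)) = Add(14, Mul(-1, 1055)) = Add(14, -1055) = -1041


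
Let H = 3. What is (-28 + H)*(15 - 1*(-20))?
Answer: -875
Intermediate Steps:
(-28 + H)*(15 - 1*(-20)) = (-28 + 3)*(15 - 1*(-20)) = -25*(15 + 20) = -25*35 = -875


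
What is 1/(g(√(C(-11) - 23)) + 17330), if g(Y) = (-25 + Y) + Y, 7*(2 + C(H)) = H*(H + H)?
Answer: 121135/2096240907 - 2*√469/2096240907 ≈ 5.7766e-5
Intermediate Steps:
C(H) = -2 + 2*H²/7 (C(H) = -2 + (H*(H + H))/7 = -2 + (H*(2*H))/7 = -2 + (2*H²)/7 = -2 + 2*H²/7)
g(Y) = -25 + 2*Y
1/(g(√(C(-11) - 23)) + 17330) = 1/((-25 + 2*√((-2 + (2/7)*(-11)²) - 23)) + 17330) = 1/((-25 + 2*√((-2 + (2/7)*121) - 23)) + 17330) = 1/((-25 + 2*√((-2 + 242/7) - 23)) + 17330) = 1/((-25 + 2*√(228/7 - 23)) + 17330) = 1/((-25 + 2*√(67/7)) + 17330) = 1/((-25 + 2*(√469/7)) + 17330) = 1/((-25 + 2*√469/7) + 17330) = 1/(17305 + 2*√469/7)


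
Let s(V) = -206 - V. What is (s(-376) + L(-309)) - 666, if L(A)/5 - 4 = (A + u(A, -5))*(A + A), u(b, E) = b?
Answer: 1909144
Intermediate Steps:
L(A) = 20 + 20*A² (L(A) = 20 + 5*((A + A)*(A + A)) = 20 + 5*((2*A)*(2*A)) = 20 + 5*(4*A²) = 20 + 20*A²)
(s(-376) + L(-309)) - 666 = ((-206 - 1*(-376)) + (20 + 20*(-309)²)) - 666 = ((-206 + 376) + (20 + 20*95481)) - 666 = (170 + (20 + 1909620)) - 666 = (170 + 1909640) - 666 = 1909810 - 666 = 1909144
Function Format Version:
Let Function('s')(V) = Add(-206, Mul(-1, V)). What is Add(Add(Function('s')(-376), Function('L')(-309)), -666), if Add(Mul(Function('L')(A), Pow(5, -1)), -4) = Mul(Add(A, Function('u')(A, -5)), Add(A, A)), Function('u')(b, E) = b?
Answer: 1909144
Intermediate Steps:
Function('L')(A) = Add(20, Mul(20, Pow(A, 2))) (Function('L')(A) = Add(20, Mul(5, Mul(Add(A, A), Add(A, A)))) = Add(20, Mul(5, Mul(Mul(2, A), Mul(2, A)))) = Add(20, Mul(5, Mul(4, Pow(A, 2)))) = Add(20, Mul(20, Pow(A, 2))))
Add(Add(Function('s')(-376), Function('L')(-309)), -666) = Add(Add(Add(-206, Mul(-1, -376)), Add(20, Mul(20, Pow(-309, 2)))), -666) = Add(Add(Add(-206, 376), Add(20, Mul(20, 95481))), -666) = Add(Add(170, Add(20, 1909620)), -666) = Add(Add(170, 1909640), -666) = Add(1909810, -666) = 1909144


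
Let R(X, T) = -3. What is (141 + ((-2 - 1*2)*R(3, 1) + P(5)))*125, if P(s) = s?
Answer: 19750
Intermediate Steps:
(141 + ((-2 - 1*2)*R(3, 1) + P(5)))*125 = (141 + ((-2 - 1*2)*(-3) + 5))*125 = (141 + ((-2 - 2)*(-3) + 5))*125 = (141 + (-4*(-3) + 5))*125 = (141 + (12 + 5))*125 = (141 + 17)*125 = 158*125 = 19750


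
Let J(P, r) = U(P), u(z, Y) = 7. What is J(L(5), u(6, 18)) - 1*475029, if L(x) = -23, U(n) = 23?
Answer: -475006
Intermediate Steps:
J(P, r) = 23
J(L(5), u(6, 18)) - 1*475029 = 23 - 1*475029 = 23 - 475029 = -475006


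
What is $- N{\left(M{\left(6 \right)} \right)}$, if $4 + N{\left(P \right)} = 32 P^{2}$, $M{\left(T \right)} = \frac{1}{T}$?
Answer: $\frac{28}{9} \approx 3.1111$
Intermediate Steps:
$N{\left(P \right)} = -4 + 32 P^{2}$
$- N{\left(M{\left(6 \right)} \right)} = - (-4 + 32 \left(\frac{1}{6}\right)^{2}) = - (-4 + \frac{32}{36}) = - (-4 + 32 \cdot \frac{1}{36}) = - (-4 + \frac{8}{9}) = \left(-1\right) \left(- \frac{28}{9}\right) = \frac{28}{9}$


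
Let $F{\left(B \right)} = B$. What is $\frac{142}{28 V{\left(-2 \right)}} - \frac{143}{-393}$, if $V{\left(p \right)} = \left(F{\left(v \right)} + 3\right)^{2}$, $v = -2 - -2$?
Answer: $\frac{15307}{16506} \approx 0.92736$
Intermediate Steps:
$v = 0$ ($v = -2 + 2 = 0$)
$V{\left(p \right)} = 9$ ($V{\left(p \right)} = \left(0 + 3\right)^{2} = 3^{2} = 9$)
$\frac{142}{28 V{\left(-2 \right)}} - \frac{143}{-393} = \frac{142}{28 \cdot 9} - \frac{143}{-393} = \frac{142}{252} - - \frac{143}{393} = 142 \cdot \frac{1}{252} + \frac{143}{393} = \frac{71}{126} + \frac{143}{393} = \frac{15307}{16506}$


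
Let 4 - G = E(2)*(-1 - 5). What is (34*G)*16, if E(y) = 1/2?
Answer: 3808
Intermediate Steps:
E(y) = ½
G = 7 (G = 4 - (-1 - 5)/2 = 4 - (-6)/2 = 4 - 1*(-3) = 4 + 3 = 7)
(34*G)*16 = (34*7)*16 = 238*16 = 3808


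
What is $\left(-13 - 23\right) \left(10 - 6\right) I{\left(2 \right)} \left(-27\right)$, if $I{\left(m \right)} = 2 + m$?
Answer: $15552$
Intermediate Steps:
$\left(-13 - 23\right) \left(10 - 6\right) I{\left(2 \right)} \left(-27\right) = \left(-13 - 23\right) \left(10 - 6\right) \left(2 + 2\right) \left(-27\right) = \left(-36\right) 4 \cdot 4 \left(-27\right) = \left(-144\right) 4 \left(-27\right) = \left(-576\right) \left(-27\right) = 15552$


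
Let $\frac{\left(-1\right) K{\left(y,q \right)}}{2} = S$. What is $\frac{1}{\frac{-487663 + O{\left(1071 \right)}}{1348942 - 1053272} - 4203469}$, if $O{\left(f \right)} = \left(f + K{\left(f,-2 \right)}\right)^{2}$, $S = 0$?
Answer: $- \frac{147835}{621419509926} \approx -2.379 \cdot 10^{-7}$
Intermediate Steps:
$K{\left(y,q \right)} = 0$ ($K{\left(y,q \right)} = \left(-2\right) 0 = 0$)
$O{\left(f \right)} = f^{2}$ ($O{\left(f \right)} = \left(f + 0\right)^{2} = f^{2}$)
$\frac{1}{\frac{-487663 + O{\left(1071 \right)}}{1348942 - 1053272} - 4203469} = \frac{1}{\frac{-487663 + 1071^{2}}{1348942 - 1053272} - 4203469} = \frac{1}{\frac{-487663 + 1147041}{295670} + \left(-4880529 + 677060\right)} = \frac{1}{659378 \cdot \frac{1}{295670} - 4203469} = \frac{1}{\frac{329689}{147835} - 4203469} = \frac{1}{- \frac{621419509926}{147835}} = - \frac{147835}{621419509926}$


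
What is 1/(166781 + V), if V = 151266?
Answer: 1/318047 ≈ 3.1442e-6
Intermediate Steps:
1/(166781 + V) = 1/(166781 + 151266) = 1/318047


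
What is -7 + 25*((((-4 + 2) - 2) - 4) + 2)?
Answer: -157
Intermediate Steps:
-7 + 25*((((-4 + 2) - 2) - 4) + 2) = -7 + 25*(((-2 - 2) - 4) + 2) = -7 + 25*((-4 - 4) + 2) = -7 + 25*(-8 + 2) = -7 + 25*(-6) = -7 - 150 = -157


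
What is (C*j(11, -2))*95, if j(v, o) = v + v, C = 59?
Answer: 123310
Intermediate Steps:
j(v, o) = 2*v
(C*j(11, -2))*95 = (59*(2*11))*95 = (59*22)*95 = 1298*95 = 123310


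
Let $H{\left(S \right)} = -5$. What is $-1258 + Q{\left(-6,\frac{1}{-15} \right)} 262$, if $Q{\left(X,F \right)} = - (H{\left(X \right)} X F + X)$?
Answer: $838$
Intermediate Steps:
$Q{\left(X,F \right)} = - X + 5 F X$ ($Q{\left(X,F \right)} = - (- 5 X F + X) = - (- 5 F X + X) = - (X - 5 F X) = - X + 5 F X$)
$-1258 + Q{\left(-6,\frac{1}{-15} \right)} 262 = -1258 + - 6 \left(-1 + \frac{5}{-15}\right) 262 = -1258 + - 6 \left(-1 + 5 \left(- \frac{1}{15}\right)\right) 262 = -1258 + - 6 \left(-1 - \frac{1}{3}\right) 262 = -1258 + \left(-6\right) \left(- \frac{4}{3}\right) 262 = -1258 + 8 \cdot 262 = -1258 + 2096 = 838$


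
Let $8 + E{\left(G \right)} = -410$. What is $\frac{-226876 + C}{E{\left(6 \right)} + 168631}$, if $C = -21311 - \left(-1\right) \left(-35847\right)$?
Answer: $- \frac{94678}{56071} \approx -1.6885$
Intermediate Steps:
$E{\left(G \right)} = -418$ ($E{\left(G \right)} = -8 - 410 = -418$)
$C = -57158$ ($C = -21311 - 35847 = -57158$)
$\frac{-226876 + C}{E{\left(6 \right)} + 168631} = \frac{-226876 - 57158}{-418 + 168631} = - \frac{284034}{168213} = \left(-284034\right) \frac{1}{168213} = - \frac{94678}{56071}$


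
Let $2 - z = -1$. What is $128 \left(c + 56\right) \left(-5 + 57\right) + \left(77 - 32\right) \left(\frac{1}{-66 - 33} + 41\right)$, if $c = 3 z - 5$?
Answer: $\frac{4413250}{11} \approx 4.012 \cdot 10^{5}$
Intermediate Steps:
$z = 3$ ($z = 2 - -1 = 2 + 1 = 3$)
$c = 4$ ($c = 3 \cdot 3 - 5 = 9 - 5 = 4$)
$128 \left(c + 56\right) \left(-5 + 57\right) + \left(77 - 32\right) \left(\frac{1}{-66 - 33} + 41\right) = 128 \left(4 + 56\right) \left(-5 + 57\right) + \left(77 - 32\right) \left(\frac{1}{-66 - 33} + 41\right) = 128 \cdot 60 \cdot 52 + 45 \left(\frac{1}{-99} + 41\right) = 128 \cdot 3120 + 45 \left(- \frac{1}{99} + 41\right) = 399360 + 45 \cdot \frac{4058}{99} = 399360 + \frac{20290}{11} = \frac{4413250}{11}$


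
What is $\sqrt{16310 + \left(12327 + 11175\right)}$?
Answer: $2 \sqrt{9953} \approx 199.53$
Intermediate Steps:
$\sqrt{16310 + \left(12327 + 11175\right)} = \sqrt{16310 + 23502} = \sqrt{39812} = 2 \sqrt{9953}$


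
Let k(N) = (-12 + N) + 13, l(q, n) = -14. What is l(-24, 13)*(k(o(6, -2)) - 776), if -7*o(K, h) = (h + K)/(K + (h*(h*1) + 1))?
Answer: 119358/11 ≈ 10851.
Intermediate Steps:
o(K, h) = -(K + h)/(7*(1 + K + h²)) (o(K, h) = -(h + K)/(7*(K + (h*(h*1) + 1))) = -(K + h)/(7*(K + (h*h + 1))) = -(K + h)/(7*(K + (h² + 1))) = -(K + h)/(7*(K + (1 + h²))) = -(K + h)/(7*(1 + K + h²)))
k(N) = 1 + N
l(-24, 13)*(k(o(6, -2)) - 776) = -14*((1 + (-1*6 - 1*(-2))/(7*(1 + 6 + (-2)²))) - 776) = -14*((1 + (-6 + 2)/(7*(1 + 6 + 4))) - 776) = -14*((1 + (⅐)*(-4)/11) - 776) = -14*((1 + (⅐)*(1/11)*(-4)) - 776) = -14*((1 - 4/77) - 776) = -14*(73/77 - 776) = -14*(-59679/77) = 119358/11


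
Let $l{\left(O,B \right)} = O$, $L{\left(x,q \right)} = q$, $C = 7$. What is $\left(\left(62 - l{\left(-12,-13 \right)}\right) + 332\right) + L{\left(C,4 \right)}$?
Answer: $410$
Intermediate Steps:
$\left(\left(62 - l{\left(-12,-13 \right)}\right) + 332\right) + L{\left(C,4 \right)} = \left(\left(62 - -12\right) + 332\right) + 4 = \left(\left(62 + 12\right) + 332\right) + 4 = \left(74 + 332\right) + 4 = 406 + 4 = 410$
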